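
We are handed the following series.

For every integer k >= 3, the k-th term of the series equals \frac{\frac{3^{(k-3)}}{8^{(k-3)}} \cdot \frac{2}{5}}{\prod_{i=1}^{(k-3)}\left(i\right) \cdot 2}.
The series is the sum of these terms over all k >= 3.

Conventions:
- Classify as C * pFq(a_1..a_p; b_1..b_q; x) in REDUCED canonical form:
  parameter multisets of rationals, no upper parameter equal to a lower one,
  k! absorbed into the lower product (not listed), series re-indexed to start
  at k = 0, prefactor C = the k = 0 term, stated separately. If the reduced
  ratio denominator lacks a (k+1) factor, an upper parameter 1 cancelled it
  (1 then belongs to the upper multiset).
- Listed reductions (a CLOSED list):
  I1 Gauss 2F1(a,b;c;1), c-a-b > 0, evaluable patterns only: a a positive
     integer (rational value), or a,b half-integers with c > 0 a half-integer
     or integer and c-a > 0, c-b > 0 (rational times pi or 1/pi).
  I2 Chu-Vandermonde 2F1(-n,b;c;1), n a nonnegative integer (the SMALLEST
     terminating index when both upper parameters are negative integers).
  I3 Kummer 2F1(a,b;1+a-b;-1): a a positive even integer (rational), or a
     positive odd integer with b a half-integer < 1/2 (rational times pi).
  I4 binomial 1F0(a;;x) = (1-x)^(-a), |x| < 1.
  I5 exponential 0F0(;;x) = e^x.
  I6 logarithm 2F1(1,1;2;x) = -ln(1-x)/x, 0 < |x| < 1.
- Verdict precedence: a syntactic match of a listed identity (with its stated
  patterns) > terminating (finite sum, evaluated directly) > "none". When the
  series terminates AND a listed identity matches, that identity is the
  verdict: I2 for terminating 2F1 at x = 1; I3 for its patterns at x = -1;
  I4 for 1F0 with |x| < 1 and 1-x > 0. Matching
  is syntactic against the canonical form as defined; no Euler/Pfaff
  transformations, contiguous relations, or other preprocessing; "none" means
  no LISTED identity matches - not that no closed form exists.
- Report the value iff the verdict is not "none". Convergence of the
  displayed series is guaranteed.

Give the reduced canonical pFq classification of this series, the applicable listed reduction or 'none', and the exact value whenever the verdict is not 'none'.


Prefactor \frac{1}{5}, argument \frac{3}{8}: 0F0 with upper {-} over lower {-}. Verdict at x = \frac{3}{8}: the I5 exponential reduction matches (the 0F0 exponential series at x = \frac{3}{8}). Exact value: \frac{1}{5} \cdot e^{\frac{3}{8}}.

Structural cue: t_0 = \frac{1}{5} here, and the constant factors (prefactor 1/5) combine into one prefactor.
Term ratio: r(k) = \frac{3}{8} * 1 / [(k+1)] ; factor over Q: parameters, x = \frac{3}{8}, and C = \frac{1}{5}.


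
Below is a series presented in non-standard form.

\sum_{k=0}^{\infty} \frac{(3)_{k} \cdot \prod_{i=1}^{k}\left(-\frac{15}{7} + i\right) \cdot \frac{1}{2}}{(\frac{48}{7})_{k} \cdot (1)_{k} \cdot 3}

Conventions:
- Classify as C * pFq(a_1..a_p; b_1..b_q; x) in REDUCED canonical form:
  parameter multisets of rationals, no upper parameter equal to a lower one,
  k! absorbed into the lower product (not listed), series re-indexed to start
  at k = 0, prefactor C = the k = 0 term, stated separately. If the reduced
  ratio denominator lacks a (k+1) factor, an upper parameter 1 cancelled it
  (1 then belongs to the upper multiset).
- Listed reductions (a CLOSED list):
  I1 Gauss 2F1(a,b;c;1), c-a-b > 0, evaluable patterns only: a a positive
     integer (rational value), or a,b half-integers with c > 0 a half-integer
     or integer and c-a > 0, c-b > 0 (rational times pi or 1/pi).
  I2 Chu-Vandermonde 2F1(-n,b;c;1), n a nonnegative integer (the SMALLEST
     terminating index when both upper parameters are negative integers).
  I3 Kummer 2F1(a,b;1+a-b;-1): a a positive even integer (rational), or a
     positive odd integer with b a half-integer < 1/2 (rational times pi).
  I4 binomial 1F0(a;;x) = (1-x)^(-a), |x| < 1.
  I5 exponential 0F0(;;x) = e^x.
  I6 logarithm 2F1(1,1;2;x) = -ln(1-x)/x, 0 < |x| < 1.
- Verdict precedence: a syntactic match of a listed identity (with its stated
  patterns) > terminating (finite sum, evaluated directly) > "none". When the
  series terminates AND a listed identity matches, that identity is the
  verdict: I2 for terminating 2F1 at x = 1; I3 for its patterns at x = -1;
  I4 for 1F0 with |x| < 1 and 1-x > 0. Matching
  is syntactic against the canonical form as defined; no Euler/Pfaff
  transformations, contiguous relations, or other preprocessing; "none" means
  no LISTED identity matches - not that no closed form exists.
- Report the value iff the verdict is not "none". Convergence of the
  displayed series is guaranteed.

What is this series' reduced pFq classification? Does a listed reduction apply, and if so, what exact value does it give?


Canonical form: C = \frac{1}{6} times 2F1 with upper {-\frac{8}{7}, 3}, lower {\frac{48}{7}}, x = 1. Verdict: this is Gauss's theorem (I1) (x = 1: the Gamma ratio telescopes since c-a-b = 5 > 0 and a = 3 in Z>0). Hence: \frac{2091}{24010}.

Key observation: t_0 = \frac{1}{6} here, and (1)_k (C = 1/6, x = 1) is k! itself.
Step ratio: r(k) = 1 * (k-\frac{8}{7}) (k+3) / [(k+\frac{48}{7}) (k+1)] - rational in k, leading ratio 1; with t_0 = \frac{1}{6}, classification follows.


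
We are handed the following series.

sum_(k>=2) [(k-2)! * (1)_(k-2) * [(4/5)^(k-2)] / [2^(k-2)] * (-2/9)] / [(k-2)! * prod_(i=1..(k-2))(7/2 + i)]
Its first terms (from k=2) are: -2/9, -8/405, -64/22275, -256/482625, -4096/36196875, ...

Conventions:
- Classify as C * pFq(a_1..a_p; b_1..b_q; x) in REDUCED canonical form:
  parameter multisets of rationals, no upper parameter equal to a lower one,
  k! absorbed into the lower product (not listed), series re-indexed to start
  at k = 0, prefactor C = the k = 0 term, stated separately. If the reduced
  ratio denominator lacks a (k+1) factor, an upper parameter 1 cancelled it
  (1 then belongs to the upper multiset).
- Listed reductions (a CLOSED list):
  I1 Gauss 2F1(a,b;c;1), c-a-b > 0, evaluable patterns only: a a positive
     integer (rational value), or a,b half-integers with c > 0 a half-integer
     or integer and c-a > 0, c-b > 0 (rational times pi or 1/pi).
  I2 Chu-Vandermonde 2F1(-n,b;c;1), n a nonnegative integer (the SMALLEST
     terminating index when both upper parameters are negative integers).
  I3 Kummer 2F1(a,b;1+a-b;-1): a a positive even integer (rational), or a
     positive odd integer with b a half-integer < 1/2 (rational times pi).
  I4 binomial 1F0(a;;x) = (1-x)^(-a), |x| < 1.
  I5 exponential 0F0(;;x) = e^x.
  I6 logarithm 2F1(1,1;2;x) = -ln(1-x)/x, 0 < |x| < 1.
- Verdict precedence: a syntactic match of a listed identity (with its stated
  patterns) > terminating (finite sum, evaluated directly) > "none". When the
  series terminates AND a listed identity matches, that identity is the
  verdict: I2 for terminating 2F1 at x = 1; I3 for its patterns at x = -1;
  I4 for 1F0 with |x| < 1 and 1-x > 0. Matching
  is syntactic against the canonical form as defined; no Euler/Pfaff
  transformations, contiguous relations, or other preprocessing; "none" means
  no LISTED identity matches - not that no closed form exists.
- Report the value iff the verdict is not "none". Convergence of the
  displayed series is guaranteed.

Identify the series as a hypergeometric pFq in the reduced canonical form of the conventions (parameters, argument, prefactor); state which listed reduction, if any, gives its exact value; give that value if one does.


The tell: from the first term -2/9: the lower running product (C = -2/9, x = 2/5) is a rising factorial.
Adjacent-term ratio: r(k) = (2/5) * (k+1) (k+1) / [(k+9/2) (k+1)] - poly over poly, x = (2/5) from leading terms; C = -2/9 at k = 0.

The series (x = 2/5) is 2F1: upper {1, 1}, lower {9/2}, prefactor -2/9. Verdict: none - at argument 2/5 the multisets {1, 1} ; {9/2} match no listed identity.


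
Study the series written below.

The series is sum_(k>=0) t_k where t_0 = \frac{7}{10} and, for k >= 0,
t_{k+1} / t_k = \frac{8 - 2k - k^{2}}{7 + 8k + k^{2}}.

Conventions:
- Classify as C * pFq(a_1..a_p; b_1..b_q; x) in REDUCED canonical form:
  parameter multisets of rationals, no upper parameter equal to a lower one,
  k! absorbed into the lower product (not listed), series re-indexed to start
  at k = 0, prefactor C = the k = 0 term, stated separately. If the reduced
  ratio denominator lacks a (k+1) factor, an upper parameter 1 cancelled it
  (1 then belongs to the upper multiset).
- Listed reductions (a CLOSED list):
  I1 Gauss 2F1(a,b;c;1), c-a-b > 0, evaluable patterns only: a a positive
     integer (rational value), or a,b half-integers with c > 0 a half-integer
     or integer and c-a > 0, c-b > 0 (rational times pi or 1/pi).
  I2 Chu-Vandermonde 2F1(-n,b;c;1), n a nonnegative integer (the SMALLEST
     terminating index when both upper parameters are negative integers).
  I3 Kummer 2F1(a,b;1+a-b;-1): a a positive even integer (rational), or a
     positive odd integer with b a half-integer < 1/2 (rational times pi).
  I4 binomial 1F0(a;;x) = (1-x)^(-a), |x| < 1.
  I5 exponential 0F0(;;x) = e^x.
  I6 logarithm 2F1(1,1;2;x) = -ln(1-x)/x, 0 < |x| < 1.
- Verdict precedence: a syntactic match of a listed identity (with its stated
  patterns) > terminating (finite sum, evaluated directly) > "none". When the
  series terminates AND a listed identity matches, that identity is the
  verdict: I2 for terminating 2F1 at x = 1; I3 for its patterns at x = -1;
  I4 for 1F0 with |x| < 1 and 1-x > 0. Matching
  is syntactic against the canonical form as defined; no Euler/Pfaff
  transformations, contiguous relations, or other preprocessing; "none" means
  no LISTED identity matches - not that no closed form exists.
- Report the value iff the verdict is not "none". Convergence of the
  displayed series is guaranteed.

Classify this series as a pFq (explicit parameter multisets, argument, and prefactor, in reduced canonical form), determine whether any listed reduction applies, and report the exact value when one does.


Classification (C = \frac{7}{10}): 2F1 with upper {-2, 4}, lower {7}, argument x = -1. Verdict: Kummer's theorem (I3) matches (x = -1; c = 7 equals 1+a-b for upper {-2, 4}: listed pattern). Its exact value is \frac{7}{4}.

Structural cue: t_0 being \frac{7}{10}, factor the ratio over Q (prefactor 7/10): negated roots = parameters.
Ratio: r(k) = -1 * (k-2) (k+4) / [(k+7) (k+1)] - rational in k. x = -1; t_0 = \frac{7}{10}; negate the roots.


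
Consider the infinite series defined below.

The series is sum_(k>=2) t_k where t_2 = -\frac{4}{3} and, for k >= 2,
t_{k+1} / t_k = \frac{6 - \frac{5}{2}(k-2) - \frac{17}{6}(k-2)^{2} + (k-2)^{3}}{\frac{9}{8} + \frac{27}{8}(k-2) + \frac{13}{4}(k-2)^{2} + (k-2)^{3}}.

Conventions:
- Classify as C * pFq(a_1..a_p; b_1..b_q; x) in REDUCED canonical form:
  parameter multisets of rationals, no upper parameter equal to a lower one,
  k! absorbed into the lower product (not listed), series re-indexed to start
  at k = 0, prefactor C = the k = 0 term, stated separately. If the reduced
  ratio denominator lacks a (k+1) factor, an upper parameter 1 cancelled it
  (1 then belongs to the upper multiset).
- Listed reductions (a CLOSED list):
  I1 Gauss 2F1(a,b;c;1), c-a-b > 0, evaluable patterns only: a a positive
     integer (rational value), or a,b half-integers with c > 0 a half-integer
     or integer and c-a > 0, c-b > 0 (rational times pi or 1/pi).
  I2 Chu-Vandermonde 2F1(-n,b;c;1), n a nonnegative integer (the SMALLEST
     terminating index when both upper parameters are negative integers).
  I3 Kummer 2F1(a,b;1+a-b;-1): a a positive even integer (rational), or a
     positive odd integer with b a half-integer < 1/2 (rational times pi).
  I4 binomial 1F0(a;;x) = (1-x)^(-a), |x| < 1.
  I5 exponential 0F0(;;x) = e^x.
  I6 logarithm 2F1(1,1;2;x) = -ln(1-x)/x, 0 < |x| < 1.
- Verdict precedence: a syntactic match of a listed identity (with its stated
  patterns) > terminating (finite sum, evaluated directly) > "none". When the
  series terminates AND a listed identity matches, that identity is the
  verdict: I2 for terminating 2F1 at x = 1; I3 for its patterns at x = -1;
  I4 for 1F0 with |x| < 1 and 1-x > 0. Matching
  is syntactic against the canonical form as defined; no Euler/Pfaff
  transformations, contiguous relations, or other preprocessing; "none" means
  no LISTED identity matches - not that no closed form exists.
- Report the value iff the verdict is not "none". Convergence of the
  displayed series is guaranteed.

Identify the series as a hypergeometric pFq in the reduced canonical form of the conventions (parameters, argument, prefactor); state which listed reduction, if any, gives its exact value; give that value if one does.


Structural cue: with t_0 = -\frac{4}{3}, factor the ratio over Q (prefactor -4/3): negated roots = parameters.
Term ratio: r(k) = 1 * (k-3) (k-\frac{4}{3}) / [(k+\frac{3}{4}) (k+1)] - rational in k, leading ratio 1; with t_0 = -\frac{4}{3}, classification follows.

Reduced: x = 1, 2F1, upper = {-3, -\frac{4}{3}}, lower = {\frac{3}{4}}, C = -\frac{4}{3}. Verdict (x = 1): Chu-Vandermonde (I2) applies (terminating 2F1 at x = 1 with n = 3, b = -4/3, c = \frac{3}{4}). Value: -\frac{25900}{2673}.


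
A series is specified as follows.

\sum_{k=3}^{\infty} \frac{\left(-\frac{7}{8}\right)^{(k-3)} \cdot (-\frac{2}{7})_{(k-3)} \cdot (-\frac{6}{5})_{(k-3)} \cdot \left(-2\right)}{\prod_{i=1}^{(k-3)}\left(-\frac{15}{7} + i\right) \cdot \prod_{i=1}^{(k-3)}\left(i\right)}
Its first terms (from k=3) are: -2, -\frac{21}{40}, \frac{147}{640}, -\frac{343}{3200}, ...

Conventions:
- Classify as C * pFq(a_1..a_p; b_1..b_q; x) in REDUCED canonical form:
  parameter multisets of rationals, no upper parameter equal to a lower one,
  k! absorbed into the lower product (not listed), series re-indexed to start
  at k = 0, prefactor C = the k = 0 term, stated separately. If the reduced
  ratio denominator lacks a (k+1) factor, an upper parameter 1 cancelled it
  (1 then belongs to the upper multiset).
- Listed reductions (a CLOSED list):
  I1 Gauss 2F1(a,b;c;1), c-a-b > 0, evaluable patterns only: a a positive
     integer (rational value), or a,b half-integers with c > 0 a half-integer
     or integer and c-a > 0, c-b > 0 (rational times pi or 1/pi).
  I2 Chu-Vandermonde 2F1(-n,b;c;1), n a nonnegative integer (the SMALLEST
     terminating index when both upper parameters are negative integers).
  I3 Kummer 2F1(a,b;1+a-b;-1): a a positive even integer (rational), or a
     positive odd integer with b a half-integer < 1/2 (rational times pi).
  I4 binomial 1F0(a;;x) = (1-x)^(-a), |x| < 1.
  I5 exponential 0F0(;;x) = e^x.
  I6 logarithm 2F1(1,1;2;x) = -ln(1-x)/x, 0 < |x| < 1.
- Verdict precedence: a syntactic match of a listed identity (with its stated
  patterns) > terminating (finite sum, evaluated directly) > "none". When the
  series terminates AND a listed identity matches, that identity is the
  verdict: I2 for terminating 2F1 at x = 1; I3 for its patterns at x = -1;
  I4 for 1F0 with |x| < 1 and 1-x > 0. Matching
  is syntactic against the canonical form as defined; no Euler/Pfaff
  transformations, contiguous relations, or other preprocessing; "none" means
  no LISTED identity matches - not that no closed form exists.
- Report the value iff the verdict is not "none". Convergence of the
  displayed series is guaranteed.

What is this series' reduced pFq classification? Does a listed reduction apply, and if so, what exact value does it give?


The tell: from the first term -2: the product of the first k integers (C = -2) is k!.
Consecutive-term ratio: r(k) = -\frac{7}{8} * (k-\frac{6}{5}) (k-\frac{2}{7}) / [(k-\frac{8}{7}) (k+1)] - rational in k. x = -\frac{7}{8}; t_0 = -2; negate the roots.

Prefactor -2, argument -\frac{7}{8}: 2F1 with upper {-\frac{6}{5}, -\frac{2}{7}} over lower {-\frac{8}{7}}. Verdict: none - this 2F1 at x = -\frac{7}{8} matches no listed pattern, and upper {-\frac{6}{5}, -\frac{2}{7}} holds no stopper.


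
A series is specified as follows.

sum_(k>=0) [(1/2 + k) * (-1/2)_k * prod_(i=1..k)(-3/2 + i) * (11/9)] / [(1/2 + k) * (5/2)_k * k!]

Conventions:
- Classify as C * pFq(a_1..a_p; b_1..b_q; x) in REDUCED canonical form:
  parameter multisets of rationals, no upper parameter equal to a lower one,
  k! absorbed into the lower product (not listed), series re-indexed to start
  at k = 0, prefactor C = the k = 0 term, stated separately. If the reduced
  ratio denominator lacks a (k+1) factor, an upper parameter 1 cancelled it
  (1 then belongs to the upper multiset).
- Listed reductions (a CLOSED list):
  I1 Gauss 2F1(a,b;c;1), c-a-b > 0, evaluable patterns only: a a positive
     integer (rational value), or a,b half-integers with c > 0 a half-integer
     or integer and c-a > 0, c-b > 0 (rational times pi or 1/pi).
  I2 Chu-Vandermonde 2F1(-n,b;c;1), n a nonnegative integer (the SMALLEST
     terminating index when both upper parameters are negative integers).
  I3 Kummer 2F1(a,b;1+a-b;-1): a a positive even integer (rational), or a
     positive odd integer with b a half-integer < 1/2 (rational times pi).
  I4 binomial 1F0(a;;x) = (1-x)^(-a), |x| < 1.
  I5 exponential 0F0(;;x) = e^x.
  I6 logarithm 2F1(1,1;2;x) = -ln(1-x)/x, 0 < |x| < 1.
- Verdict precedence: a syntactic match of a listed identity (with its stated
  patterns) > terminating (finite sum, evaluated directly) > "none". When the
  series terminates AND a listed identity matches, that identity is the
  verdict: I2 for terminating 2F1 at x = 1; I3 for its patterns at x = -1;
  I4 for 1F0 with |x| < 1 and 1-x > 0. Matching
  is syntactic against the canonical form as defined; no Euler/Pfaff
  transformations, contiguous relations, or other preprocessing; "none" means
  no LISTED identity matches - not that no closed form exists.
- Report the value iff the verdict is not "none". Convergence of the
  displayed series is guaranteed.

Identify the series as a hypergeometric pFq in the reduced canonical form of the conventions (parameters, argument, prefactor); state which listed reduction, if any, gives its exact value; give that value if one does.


The series (x = 1) is 2F1: upper {-1/2, -1/2}, lower {5/2}, prefactor 11/9. Verdict at x = 1: the half-integer Gauss pattern (I1) matches (x = 1; upper {-1/2, -1/2} half-integers, c = 5/2 in the evaluable pattern). Exact value: (55/128) * pi.

The tell: from the first term 11/9: k + 1/2 divides numerator and denominator alike; C = 11/9, x = 1 after cancelling.
Step ratio: r(k) = 1 * (k-1/2) (k-1/2) / [(k+5/2) (k+1)] - rational; roots negated = parameters, x = 1, C = 11/9.


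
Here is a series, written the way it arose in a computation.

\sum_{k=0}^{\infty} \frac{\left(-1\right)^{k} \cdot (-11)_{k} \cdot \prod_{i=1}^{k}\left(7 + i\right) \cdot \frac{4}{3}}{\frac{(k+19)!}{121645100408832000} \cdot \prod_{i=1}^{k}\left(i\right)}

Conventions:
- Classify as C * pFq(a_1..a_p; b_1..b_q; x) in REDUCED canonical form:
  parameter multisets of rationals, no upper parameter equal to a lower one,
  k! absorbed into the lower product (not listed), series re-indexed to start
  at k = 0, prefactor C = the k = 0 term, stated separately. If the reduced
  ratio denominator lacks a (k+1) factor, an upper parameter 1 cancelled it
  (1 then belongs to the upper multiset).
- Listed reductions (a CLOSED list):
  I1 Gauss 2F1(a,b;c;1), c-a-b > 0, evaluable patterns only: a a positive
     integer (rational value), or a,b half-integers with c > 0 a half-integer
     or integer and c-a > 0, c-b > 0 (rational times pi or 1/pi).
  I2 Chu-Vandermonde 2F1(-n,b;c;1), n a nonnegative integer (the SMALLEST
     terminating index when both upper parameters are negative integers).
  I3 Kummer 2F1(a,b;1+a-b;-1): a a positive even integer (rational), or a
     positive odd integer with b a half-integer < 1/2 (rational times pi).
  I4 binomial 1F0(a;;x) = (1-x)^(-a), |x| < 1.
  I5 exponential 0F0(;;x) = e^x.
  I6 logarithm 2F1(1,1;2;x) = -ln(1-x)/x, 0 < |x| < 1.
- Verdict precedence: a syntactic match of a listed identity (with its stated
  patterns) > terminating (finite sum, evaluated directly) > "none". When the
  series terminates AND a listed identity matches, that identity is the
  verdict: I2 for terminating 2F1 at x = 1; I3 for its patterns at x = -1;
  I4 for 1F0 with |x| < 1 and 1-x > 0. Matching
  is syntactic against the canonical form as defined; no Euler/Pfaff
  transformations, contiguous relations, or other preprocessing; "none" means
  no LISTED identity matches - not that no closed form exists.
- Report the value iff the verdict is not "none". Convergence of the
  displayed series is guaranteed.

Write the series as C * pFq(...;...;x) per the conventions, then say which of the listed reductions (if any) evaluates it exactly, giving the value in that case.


Key step: with t_0 = \frac{4}{3}, the product of the first k integers (C = 4/3) is k!.
Step ratio: r(k) = -1 * (k-11) (k+8) / [(k+20) (k+1)] - rational in k. x = -1; t_0 = \frac{4}{3}; negate the roots.

Prefactor \frac{4}{3}, argument -1: 2F1 with upper {-11, 8} over lower {20}. Verdict at x = -1: the Kummer evaluation I3 matches (x = -1; c = 20 equals 1+a-b for upper {-11, 8}: listed pattern). Value: \frac{2584}{35}.


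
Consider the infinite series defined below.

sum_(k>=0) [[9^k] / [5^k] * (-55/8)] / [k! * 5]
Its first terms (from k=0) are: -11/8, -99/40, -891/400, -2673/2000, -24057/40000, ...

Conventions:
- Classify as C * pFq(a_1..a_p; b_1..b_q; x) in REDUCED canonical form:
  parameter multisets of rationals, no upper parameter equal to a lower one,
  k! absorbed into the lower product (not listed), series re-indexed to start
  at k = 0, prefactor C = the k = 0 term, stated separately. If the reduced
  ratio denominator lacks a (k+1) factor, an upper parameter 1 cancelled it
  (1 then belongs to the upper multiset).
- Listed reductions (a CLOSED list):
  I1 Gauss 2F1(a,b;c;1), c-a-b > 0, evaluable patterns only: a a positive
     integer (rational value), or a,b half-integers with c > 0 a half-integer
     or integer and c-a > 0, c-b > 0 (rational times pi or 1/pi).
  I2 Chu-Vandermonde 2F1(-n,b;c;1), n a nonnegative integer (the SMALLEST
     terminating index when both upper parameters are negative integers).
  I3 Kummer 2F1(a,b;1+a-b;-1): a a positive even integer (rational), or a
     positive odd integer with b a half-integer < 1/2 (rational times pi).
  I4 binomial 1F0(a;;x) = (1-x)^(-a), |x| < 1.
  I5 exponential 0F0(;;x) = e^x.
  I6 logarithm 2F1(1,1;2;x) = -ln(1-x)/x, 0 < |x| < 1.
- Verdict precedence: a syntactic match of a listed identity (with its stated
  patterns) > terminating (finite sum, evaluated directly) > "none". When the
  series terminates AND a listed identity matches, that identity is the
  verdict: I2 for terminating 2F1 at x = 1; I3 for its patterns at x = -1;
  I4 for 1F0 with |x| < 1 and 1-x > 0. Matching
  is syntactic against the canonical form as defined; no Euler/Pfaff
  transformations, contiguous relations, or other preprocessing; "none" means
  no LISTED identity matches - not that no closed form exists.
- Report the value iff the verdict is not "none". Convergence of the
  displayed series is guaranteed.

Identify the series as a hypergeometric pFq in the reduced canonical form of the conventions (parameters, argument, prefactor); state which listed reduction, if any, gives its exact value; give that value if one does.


Canonical form: C = -11/8 times 0F0 with upper {-}, lower {-}, x = 9/5. Verdict: this is exponential (I5) (the 0F0 exponential series at x = 9/5). Hence: (-11/8) * e^(9/5).

Structural cue: t_0 = -11/8 here, and the constant factors (C = -11/8, x = 9/5) combine into one prefactor.
Adjacent-term ratio: r(k) = (9/5) * 1 / [(k+1)] ; factor over Q: parameters, x = (9/5), and C = -11/8.


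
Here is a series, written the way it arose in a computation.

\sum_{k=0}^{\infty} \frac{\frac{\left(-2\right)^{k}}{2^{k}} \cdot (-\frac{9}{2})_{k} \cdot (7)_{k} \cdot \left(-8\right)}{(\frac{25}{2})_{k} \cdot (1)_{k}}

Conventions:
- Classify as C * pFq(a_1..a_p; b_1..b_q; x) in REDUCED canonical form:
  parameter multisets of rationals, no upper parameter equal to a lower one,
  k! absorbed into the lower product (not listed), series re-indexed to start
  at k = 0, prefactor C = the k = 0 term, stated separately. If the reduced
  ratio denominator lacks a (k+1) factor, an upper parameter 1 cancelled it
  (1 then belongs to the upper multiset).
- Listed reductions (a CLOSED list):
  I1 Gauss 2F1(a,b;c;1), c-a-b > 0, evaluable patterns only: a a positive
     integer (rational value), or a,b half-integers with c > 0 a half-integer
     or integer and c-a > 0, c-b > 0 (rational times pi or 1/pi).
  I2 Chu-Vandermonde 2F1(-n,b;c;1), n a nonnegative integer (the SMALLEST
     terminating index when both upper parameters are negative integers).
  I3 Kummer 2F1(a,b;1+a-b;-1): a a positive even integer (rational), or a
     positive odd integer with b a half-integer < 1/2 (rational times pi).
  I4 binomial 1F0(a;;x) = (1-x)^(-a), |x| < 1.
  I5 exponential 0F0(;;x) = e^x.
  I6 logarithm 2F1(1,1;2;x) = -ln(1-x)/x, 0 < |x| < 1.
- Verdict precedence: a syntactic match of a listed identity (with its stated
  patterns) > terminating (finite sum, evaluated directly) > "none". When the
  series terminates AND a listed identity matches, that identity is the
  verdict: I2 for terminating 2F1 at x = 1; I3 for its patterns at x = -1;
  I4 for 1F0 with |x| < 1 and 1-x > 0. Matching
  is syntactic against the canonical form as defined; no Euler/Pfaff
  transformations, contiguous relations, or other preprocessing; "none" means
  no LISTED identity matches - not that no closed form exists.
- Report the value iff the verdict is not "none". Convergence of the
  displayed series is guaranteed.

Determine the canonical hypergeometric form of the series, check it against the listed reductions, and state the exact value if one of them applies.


The series (x = -1) is 2F1: upper {-\frac{9}{2}, 7}, lower {\frac{25}{2}}, prefactor -8. Verdict: Kummer (I3) matches (x = -1; c = \frac{25}{2} equals 1+a-b for upper {-\frac{9}{2}, 7}: listed pattern). Hence: \left(-\frac{334639305}{16777216}\right) \cdot \pi.

Key observation: t_0 = -8 here, and (1)_k (C = -8, x = -1) is k! itself.
Term ratio: r(k) = -1 * (k-\frac{9}{2}) (k+7) / [(k+\frac{25}{2}) (k+1)] - rational in k, leading ratio -1; with t_0 = -8, classification follows.


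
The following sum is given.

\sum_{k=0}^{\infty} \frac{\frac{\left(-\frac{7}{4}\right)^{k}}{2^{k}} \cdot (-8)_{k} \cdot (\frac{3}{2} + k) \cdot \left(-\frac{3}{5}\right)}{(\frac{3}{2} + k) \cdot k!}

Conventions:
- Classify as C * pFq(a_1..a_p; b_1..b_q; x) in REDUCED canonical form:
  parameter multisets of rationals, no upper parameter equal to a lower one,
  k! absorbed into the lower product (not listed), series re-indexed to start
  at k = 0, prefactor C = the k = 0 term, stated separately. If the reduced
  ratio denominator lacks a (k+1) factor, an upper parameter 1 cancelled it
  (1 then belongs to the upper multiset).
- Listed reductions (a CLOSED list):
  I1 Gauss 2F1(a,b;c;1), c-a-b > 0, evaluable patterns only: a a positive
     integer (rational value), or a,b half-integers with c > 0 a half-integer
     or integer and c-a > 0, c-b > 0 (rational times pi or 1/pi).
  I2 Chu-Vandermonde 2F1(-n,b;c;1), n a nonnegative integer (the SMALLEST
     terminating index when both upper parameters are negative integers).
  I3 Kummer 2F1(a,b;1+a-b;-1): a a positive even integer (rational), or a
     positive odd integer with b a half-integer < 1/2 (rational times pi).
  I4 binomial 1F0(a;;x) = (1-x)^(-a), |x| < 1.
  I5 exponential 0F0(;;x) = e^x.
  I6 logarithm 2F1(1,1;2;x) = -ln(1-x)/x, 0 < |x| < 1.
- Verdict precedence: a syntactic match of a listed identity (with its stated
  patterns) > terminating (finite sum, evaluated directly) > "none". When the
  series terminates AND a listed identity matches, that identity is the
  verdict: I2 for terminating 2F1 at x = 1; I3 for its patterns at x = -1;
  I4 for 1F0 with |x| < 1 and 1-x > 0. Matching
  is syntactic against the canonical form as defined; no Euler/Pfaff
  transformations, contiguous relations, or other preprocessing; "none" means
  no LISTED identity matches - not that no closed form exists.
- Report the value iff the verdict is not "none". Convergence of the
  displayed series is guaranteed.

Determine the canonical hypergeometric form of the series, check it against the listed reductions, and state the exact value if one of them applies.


Prefactor -\frac{3}{5}, argument -\frac{7}{8}: 1F0 with upper {-8} over lower {-}. Verdict: the binomial series (I4) applies (the 1F0 binomial series: exponent 8, x = -\frac{7}{8}). Its exact value is -\frac{1537734375}{16777216}.

Structural cue: t_0 being -\frac{3}{5}, striking the common factor k + 3/2 reduces the term (prefactor -3/5).
Term ratio: r(k) = -\frac{7}{8} * (k-8) / [(k+1)] - poly over poly, x = -\frac{7}{8} from leading terms; C = -\frac{3}{5} at k = 0.


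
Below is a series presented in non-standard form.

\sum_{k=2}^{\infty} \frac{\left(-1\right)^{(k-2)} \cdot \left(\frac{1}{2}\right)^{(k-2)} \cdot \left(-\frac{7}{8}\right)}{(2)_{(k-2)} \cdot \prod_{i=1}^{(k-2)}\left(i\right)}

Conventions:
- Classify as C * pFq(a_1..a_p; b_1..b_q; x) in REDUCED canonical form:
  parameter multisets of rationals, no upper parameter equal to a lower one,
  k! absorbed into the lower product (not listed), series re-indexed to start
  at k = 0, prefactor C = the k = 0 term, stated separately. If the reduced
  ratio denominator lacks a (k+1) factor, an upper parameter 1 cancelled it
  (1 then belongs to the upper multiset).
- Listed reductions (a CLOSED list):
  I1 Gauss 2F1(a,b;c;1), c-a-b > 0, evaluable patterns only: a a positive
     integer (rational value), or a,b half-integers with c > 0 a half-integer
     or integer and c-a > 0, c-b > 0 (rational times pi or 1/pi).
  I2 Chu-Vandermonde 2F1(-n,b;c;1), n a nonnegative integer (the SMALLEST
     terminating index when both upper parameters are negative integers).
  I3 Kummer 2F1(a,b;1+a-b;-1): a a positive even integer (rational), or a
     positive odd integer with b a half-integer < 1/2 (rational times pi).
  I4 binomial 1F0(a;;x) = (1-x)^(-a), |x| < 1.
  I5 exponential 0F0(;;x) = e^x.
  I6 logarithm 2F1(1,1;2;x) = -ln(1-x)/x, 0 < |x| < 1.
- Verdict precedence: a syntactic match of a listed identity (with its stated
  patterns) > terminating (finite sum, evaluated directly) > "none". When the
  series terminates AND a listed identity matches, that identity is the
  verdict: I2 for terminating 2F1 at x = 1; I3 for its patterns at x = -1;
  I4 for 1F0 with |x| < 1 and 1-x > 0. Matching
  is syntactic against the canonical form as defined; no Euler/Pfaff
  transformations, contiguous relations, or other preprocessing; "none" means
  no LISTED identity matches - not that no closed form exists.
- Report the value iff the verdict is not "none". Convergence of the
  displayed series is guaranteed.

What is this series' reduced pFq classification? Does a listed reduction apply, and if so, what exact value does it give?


Prefactor -\frac{7}{8}, argument -\frac{1}{2}: 0F1 with upper {-} over lower {2}. Verdict: no listed reduction: x = -\frac{1}{2} and upper {-} fail every I1-I6 pattern.

First insight: t_0 being -\frac{7}{8}, the product of the first k integers (prefactor -7/8) is k!.
Consecutive-term ratio: r(k) = -\frac{1}{2} * 1 / [(k+2) (k+1)] - poly over poly, x = -\frac{1}{2} from leading terms; C = -\frac{7}{8} at k = 0.


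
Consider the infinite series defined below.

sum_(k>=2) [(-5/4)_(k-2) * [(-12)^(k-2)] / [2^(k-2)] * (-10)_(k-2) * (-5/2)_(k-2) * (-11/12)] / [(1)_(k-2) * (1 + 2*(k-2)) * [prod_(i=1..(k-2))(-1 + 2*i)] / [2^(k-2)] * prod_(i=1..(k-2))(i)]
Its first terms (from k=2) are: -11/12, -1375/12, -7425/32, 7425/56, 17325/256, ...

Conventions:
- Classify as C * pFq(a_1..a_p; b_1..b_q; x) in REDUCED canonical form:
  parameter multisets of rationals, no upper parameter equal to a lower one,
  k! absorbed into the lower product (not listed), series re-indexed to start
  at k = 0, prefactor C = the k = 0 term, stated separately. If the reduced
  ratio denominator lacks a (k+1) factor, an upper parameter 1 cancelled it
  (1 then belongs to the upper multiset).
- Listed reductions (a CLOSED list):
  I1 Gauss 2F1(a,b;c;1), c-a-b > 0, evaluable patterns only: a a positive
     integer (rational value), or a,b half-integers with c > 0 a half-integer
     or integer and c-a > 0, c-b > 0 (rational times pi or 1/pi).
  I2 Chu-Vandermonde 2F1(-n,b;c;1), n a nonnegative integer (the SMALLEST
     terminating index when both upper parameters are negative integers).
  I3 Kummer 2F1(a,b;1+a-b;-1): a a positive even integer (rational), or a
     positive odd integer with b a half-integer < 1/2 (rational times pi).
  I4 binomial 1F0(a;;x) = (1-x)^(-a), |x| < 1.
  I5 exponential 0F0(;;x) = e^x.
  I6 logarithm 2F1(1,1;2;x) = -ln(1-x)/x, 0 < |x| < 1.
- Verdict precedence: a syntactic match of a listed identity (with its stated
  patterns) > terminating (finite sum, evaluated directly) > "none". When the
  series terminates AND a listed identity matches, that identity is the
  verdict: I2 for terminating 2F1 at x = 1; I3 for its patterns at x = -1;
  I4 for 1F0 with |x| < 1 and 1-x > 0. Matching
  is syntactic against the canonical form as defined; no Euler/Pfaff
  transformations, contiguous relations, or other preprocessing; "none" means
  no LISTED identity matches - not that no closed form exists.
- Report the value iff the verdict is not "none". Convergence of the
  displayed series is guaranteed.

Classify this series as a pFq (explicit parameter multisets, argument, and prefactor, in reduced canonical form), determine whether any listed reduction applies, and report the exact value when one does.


x = -6 here; the reduced form reads 3F2, upper {-10, -5/2, -5/4}, lower {1, 3/2}, C = -11/12. Verdict: terminating. (-10)_k vanishes past k = 10, leaving a 11-term sum, computed directly. Value: 408122568183/1622147072.

The tell: with t_0 = -11/12, the lower (2k+1) factor (prefactor -11/12) shifts a half-integer Pochhammer.
Consecutive-term ratio: r(k) = (-6) * (k-10) (k-5/2) (k-5/4) / [(k+1) (k+3/2) (k+1)] - poly over poly, x = (-6) from leading terms; C = -11/12 at k = 0.


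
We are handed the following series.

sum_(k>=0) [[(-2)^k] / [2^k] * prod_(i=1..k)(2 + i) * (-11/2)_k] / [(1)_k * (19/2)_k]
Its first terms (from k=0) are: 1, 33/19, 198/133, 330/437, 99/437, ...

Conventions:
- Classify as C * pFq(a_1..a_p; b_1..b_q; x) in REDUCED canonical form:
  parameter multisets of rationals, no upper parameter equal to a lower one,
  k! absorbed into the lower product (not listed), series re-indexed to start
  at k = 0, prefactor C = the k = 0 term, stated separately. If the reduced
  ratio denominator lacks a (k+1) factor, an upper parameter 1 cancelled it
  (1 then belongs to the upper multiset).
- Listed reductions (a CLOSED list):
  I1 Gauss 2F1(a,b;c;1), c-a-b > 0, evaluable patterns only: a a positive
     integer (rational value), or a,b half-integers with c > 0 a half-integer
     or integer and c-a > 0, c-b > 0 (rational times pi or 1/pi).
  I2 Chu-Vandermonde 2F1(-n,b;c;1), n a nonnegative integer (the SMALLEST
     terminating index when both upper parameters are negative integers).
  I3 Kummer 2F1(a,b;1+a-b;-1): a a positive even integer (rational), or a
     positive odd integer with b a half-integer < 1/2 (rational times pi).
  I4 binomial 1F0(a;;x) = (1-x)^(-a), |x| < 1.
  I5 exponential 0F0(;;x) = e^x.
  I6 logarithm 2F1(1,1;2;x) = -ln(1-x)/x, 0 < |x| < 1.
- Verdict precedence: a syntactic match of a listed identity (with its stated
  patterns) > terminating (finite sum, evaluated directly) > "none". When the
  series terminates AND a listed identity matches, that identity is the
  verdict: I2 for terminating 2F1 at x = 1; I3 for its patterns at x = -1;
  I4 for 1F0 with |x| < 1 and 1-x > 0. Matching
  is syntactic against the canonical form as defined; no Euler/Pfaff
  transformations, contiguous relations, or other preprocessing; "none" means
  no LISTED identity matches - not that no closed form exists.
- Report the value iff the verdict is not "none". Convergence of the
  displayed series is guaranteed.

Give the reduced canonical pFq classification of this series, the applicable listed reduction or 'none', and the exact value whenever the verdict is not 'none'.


x = -1 here; the reduced form reads 2F1, upper {-11/2, 3}, lower {19/2}, C = 1. Verdict: this is the Kummer evaluation I3 (x = -1; c = 19/2 equals 1+a-b for upper {-11/2, 3}: listed pattern). Exact value: (109395/65536) * pi.

Structural cue: from the first term 1: the two k-th powers (C = 1) combine into one argument.
Adjacent-term ratio: r(k) = (-1) * (k-11/2) (k+3) / [(k+19/2) (k+1)] - rational in k. x = (-1); t_0 = 1; negate the roots.


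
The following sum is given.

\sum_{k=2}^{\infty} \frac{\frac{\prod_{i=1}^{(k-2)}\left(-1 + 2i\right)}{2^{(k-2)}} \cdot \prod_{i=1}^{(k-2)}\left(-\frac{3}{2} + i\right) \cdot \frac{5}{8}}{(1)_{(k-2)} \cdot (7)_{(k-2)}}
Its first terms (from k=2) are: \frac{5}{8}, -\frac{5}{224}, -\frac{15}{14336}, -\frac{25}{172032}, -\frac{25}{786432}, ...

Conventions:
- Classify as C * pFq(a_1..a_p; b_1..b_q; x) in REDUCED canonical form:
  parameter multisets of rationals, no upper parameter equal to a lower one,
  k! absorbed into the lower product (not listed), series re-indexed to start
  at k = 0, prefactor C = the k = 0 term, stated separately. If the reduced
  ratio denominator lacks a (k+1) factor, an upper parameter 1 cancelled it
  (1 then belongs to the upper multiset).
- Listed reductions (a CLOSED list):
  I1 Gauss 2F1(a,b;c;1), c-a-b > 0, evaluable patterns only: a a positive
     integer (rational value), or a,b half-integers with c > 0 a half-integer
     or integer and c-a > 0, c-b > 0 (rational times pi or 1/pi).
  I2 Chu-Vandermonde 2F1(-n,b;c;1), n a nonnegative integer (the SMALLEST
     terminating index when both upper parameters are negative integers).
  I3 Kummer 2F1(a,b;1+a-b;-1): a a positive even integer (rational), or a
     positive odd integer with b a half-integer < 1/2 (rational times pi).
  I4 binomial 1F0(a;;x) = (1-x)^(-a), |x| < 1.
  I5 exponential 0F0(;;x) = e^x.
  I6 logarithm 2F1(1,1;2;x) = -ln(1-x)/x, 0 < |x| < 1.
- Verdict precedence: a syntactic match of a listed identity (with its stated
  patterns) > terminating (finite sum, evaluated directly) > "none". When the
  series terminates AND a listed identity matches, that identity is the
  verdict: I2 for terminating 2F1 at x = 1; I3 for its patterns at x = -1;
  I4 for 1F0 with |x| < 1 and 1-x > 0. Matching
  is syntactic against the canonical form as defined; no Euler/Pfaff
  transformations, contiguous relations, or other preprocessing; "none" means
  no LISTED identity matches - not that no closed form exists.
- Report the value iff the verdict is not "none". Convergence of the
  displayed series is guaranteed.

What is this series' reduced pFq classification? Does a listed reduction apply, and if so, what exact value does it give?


x = 1 here; the reduced form reads 2F1, upper {-\frac{1}{2}, \frac{1}{2}}, lower {7}, C = \frac{5}{8}. Verdict (x = 1): Gauss (I1, half-integer pattern) applies (x = 1; upper {-\frac{1}{2}, \frac{1}{2}} half-integers, c = 7 in the evaluable pattern). Exact value: \frac{1310720}{693693} / \pi.

First insight: with t_0 = \frac{5}{8}, (1)_k (C = 5/8) is k! itself.
Adjacent-term ratio: r(k) = 1 * (k-\frac{1}{2}) (k+\frac{1}{2}) / [(k+7) (k+1)] - rational in k. x = 1; t_0 = \frac{5}{8}; negate the roots.


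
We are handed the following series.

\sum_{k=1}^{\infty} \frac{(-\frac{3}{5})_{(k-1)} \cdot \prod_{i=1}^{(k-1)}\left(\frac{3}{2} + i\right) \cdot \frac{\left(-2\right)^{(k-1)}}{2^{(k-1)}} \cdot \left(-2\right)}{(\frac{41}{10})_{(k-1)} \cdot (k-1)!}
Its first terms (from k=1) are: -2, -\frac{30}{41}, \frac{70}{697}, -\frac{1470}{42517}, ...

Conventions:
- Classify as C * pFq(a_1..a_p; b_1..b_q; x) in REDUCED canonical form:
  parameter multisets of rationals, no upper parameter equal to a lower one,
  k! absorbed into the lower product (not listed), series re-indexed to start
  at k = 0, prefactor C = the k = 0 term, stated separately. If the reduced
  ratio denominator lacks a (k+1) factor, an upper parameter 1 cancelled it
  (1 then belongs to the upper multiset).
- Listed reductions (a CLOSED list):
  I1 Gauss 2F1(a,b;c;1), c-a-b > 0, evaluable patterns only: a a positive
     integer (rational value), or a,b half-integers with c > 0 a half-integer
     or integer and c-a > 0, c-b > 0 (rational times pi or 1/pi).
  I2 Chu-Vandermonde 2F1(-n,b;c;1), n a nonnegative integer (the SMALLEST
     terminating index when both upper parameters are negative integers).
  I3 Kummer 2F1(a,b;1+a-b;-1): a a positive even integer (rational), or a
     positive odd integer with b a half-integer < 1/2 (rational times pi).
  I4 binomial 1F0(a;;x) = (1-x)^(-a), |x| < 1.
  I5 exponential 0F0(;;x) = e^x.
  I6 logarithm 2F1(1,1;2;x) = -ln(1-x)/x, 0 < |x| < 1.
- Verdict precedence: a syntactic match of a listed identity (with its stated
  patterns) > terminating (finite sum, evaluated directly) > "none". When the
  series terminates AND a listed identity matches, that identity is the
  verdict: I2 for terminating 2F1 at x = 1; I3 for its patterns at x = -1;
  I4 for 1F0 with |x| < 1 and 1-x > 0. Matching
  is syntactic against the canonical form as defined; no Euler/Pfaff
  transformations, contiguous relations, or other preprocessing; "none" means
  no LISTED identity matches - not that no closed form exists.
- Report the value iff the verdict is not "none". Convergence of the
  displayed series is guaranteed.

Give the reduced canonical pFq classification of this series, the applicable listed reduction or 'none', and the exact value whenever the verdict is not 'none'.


Canonical form: C = -2 times 2F1 with upper {-\frac{3}{5}, \frac{5}{2}}, lower {\frac{41}{10}}, x = -1. Verdict: none. No listed pattern accepts 2F1(-\frac{3}{5}, \frac{5}{2}; \frac{41}{10}; -1).

Key step: t_0 being -2, the running product (C = -2) telescopes to a rising factorial.
Adjacent-term ratio: r(k) = -1 * (k-\frac{3}{5}) (k+\frac{5}{2}) / [(k+\frac{41}{10}) (k+1)] - rational in k, leading ratio -1; with t_0 = -2, classification follows.
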